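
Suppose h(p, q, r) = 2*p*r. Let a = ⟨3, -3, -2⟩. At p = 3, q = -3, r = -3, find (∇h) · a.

∂h/∂p = 2*r
∂h/∂q = 0
∂h/∂r = 2*p
∇h at (3, -3, -3) = (-6, 0, 6)
∇h · a = (-6)(3) + (0)(-3) + (6)(-2) = -30

-30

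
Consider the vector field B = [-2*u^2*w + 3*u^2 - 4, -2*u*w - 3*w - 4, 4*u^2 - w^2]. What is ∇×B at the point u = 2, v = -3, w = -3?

(7, -24, 6)

(∇×B)₁ = ∂B₃/∂v − ∂B₂/∂w = 2*u + 3
(∇×B)₂ = ∂B₁/∂w − ∂B₃/∂u = -2*u^2 - 8*u
(∇×B)₃ = ∂B₂/∂u − ∂B₁/∂v = -2*w
∇×B = (2*u + 3, -2*u^2 - 8*u, -2*w)
At (2, -3, -3): (7, -24, 6).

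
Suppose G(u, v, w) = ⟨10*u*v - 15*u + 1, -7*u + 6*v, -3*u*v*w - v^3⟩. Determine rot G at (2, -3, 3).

(-45, -27, -27)

(∇×G)₁ = ∂G₃/∂v − ∂G₂/∂w = -3*u*w - 3*v^2
(∇×G)₂ = ∂G₁/∂w − ∂G₃/∂u = 3*v*w
(∇×G)₃ = ∂G₂/∂u − ∂G₁/∂v = -10*u - 7
∇×G = (-3*u*w - 3*v^2, 3*v*w, -10*u - 7)
At (2, -3, 3): (-45, -27, -27).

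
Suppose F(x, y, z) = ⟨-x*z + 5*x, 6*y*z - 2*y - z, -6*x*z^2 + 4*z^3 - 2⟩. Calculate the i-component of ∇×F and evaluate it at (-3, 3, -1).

(∇×F)_1 = ∂F₃/∂y − ∂F₂/∂z
= 0 − (6*y - 1)
= -6*y + 1
At (-3, 3, -1): -17.

-17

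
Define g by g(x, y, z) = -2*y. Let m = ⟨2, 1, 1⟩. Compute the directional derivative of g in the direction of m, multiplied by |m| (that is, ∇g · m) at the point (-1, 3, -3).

-2

∂g/∂x = 0
∂g/∂y = -2
∂g/∂z = 0
∇g at (-1, 3, -3) = (0, -2, 0)
∇g · m = (0)(2) + (-2)(1) + (0)(1) = -2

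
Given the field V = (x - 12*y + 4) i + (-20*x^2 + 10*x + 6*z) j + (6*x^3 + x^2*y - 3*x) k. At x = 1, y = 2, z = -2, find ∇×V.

(-5, -19, -18)

(∇×V)₁ = ∂V₃/∂y − ∂V₂/∂z = x^2 - 6
(∇×V)₂ = ∂V₁/∂z − ∂V₃/∂x = -18*x^2 - 2*x*y + 3
(∇×V)₃ = ∂V₂/∂x − ∂V₁/∂y = -40*x + 22
∇×V = (x^2 - 6, -18*x^2 - 2*x*y + 3, -40*x + 22)
At (1, 2, -2): (-5, -19, -18).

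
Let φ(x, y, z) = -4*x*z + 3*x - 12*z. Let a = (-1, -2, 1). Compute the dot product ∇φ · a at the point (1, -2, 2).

∂φ/∂x = -4*z + 3
∂φ/∂y = 0
∂φ/∂z = -4*x - 12
∇φ at (1, -2, 2) = (-5, 0, -16)
∇φ · a = (-5)(-1) + (0)(-2) + (-16)(1) = -11

-11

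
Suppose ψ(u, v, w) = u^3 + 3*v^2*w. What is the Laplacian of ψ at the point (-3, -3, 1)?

-12

∂²ψ/∂u² = 6*u
∂²ψ/∂v² = 6*w
∂²ψ/∂w² = 0
∇²ψ = 6*u + 6*w
At (-3, -3, 1): -12.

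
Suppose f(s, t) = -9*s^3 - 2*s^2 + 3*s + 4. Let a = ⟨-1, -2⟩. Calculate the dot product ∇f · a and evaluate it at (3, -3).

252

∂f/∂s = -27*s^2 - 4*s + 3
∂f/∂t = 0
∇f at (3, -3) = (-252, 0)
∇f · a = (-252)(-1) + (0)(-2) = 252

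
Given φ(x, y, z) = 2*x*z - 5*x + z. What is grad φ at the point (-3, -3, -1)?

∂φ/∂x = 2*z - 5
∂φ/∂y = 0
∂φ/∂z = 2*x + 1
∇φ = (2*z - 5, 0, 2*x + 1)
At (-3, -3, -1): (-7, 0, -5).

(-7, 0, -5)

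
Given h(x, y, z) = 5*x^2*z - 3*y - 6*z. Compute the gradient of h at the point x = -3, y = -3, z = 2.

(-60, -3, 39)

∂h/∂x = 10*x*z
∂h/∂y = -3
∂h/∂z = 5*x^2 - 6
∇h = (10*x*z, -3, 5*x^2 - 6)
At (-3, -3, 2): (-60, -3, 39).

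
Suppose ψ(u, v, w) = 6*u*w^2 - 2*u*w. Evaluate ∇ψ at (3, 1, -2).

∂ψ/∂u = 6*w^2 - 2*w
∂ψ/∂v = 0
∂ψ/∂w = 12*u*w - 2*u
∇ψ = (6*w^2 - 2*w, 0, 12*u*w - 2*u)
At (3, 1, -2): (28, 0, -78).

(28, 0, -78)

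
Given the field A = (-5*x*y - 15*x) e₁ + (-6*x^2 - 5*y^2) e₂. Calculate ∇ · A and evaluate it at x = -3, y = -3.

30

∂A₁/∂x = -5*y - 15
∂A₂/∂y = -10*y
∇·A = -15*y - 15
At (-3, -3): 30.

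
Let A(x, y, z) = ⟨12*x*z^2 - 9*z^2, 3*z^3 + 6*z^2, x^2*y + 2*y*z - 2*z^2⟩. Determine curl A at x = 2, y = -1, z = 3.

(-107, 94, 0)

(∇×A)₁ = ∂A₃/∂y − ∂A₂/∂z = x^2 - 9*z^2 - 10*z
(∇×A)₂ = ∂A₁/∂z − ∂A₃/∂x = -2*x*y + 24*x*z - 18*z
(∇×A)₃ = ∂A₂/∂x − ∂A₁/∂y = 0
∇×A = (x^2 - 9*z^2 - 10*z, -2*x*y + 24*x*z - 18*z, 0)
At (2, -1, 3): (-107, 94, 0).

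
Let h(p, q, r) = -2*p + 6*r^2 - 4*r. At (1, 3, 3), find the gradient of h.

∂h/∂p = -2
∂h/∂q = 0
∂h/∂r = 12*r - 4
∇h = (-2, 0, 12*r - 4)
At (1, 3, 3): (-2, 0, 32).

(-2, 0, 32)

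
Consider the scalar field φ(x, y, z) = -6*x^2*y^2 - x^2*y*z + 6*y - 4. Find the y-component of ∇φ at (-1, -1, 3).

15

(∇φ)_2 = ∂φ/∂y = -12*x^2*y - x^2*z + 6
At (-1, -1, 3): 15.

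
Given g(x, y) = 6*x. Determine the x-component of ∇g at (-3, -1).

(∇g)_1 = ∂g/∂x = 6
At (-3, -1): 6.

6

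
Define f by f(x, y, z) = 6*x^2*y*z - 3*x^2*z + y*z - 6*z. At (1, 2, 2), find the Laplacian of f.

∂²f/∂x² = 6*z*(2*y - 1)
∂²f/∂y² = 0
∂²f/∂z² = 0
∇²f = 12*y*z - 6*z
At (1, 2, 2): 36.

36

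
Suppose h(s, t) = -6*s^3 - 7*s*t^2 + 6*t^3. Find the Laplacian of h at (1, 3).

∂²h/∂s² = -36*s
∂²h/∂t² = 2*(-7*s + 18*t)
∇²h = -50*s + 36*t
At (1, 3): 58.

58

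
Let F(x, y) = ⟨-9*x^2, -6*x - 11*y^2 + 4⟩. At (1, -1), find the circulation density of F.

∂F₂/∂x = -6
∂F₁/∂y = 0
Scalar curl = -6
At (1, -1): -6.

-6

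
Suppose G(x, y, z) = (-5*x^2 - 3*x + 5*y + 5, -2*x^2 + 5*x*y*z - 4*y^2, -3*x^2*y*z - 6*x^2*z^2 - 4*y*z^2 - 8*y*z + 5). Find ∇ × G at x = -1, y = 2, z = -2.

(16, -24, -21)

(∇×G)₁ = ∂G₃/∂y − ∂G₂/∂z = -3*x^2*z - 5*x*y - 4*z^2 - 8*z
(∇×G)₂ = ∂G₁/∂z − ∂G₃/∂x = 6*x*y*z + 12*x*z^2
(∇×G)₃ = ∂G₂/∂x − ∂G₁/∂y = -4*x + 5*y*z - 5
∇×G = (-3*x^2*z - 5*x*y - 4*z^2 - 8*z, 6*x*y*z + 12*x*z^2, -4*x + 5*y*z - 5)
At (-1, 2, -2): (16, -24, -21).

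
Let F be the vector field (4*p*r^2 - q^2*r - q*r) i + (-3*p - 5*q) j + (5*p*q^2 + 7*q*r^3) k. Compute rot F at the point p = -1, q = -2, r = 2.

(76, -38, -9)

(∇×F)₁ = ∂F₃/∂q − ∂F₂/∂r = 10*p*q + 7*r^3
(∇×F)₂ = ∂F₁/∂r − ∂F₃/∂p = 8*p*r - 6*q^2 - q
(∇×F)₃ = ∂F₂/∂p − ∂F₁/∂q = 2*q*r + r - 3
∇×F = (10*p*q + 7*r^3, 8*p*r - 6*q^2 - q, 2*q*r + r - 3)
At (-1, -2, 2): (76, -38, -9).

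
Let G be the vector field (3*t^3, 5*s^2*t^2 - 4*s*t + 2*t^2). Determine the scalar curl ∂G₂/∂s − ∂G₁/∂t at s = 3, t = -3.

∂G₂/∂s = 10*s*t^2 - 4*t
∂G₁/∂t = 9*t^2
Scalar curl = 10*s*t^2 - 9*t^2 - 4*t
At (3, -3): 201.

201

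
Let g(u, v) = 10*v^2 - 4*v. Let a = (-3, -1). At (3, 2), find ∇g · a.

-36

∂g/∂u = 0
∂g/∂v = 20*v - 4
∇g at (3, 2) = (0, 36)
∇g · a = (0)(-3) + (36)(-1) = -36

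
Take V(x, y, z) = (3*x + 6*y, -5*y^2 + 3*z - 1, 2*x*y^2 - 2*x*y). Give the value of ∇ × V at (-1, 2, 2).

(∇×V)₁ = ∂V₃/∂y − ∂V₂/∂z = 4*x*y - 2*x - 3
(∇×V)₂ = ∂V₁/∂z − ∂V₃/∂x = -2*y^2 + 2*y
(∇×V)₃ = ∂V₂/∂x − ∂V₁/∂y = -6
∇×V = (4*x*y - 2*x - 3, -2*y^2 + 2*y, -6)
At (-1, 2, 2): (-9, -4, -6).

(-9, -4, -6)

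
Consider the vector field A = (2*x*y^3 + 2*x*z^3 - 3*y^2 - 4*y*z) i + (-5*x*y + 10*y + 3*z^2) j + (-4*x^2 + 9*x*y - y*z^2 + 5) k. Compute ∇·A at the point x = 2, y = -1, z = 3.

∂A₁/∂x = 2*y^3 + 2*z^3
∂A₂/∂y = -5*x + 10
∂A₃/∂z = -2*y*z
∇·A = -5*x + 2*y^3 - 2*y*z + 2*z^3 + 10
At (2, -1, 3): 58.

58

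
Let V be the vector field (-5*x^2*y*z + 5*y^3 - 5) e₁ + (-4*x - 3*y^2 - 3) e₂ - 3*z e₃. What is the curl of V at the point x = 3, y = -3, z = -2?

(∇×V)₁ = ∂V₃/∂y − ∂V₂/∂z = 0
(∇×V)₂ = ∂V₁/∂z − ∂V₃/∂x = -5*x^2*y
(∇×V)₃ = ∂V₂/∂x − ∂V₁/∂y = 5*x^2*z - 15*y^2 - 4
∇×V = (0, -5*x^2*y, 5*x^2*z - 15*y^2 - 4)
At (3, -3, -2): (0, 135, -229).

(0, 135, -229)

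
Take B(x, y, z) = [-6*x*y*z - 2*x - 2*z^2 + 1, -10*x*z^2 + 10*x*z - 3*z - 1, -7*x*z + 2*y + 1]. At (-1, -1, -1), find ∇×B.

(35, -9, -14)

(∇×B)₁ = ∂B₃/∂y − ∂B₂/∂z = 20*x*z - 10*x + 5
(∇×B)₂ = ∂B₁/∂z − ∂B₃/∂x = -6*x*y + 3*z
(∇×B)₃ = ∂B₂/∂x − ∂B₁/∂y = 6*x*z - 10*z^2 + 10*z
∇×B = (20*x*z - 10*x + 5, -6*x*y + 3*z, 6*x*z - 10*z^2 + 10*z)
At (-1, -1, -1): (35, -9, -14).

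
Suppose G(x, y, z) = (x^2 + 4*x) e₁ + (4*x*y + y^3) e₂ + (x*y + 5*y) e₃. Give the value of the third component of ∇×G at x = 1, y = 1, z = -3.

(∇×G)_3 = ∂G₂/∂x − ∂G₁/∂y
= 4*y − (0)
= 4*y
At (1, 1, -3): 4.

4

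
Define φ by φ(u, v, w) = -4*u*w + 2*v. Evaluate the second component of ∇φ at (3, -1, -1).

(∇φ)_2 = ∂φ/∂v = 2
At (3, -1, -1): 2.

2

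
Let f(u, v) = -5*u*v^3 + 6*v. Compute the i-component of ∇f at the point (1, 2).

(∇f)_1 = ∂f/∂u = -5*v^3
At (1, 2): -40.

-40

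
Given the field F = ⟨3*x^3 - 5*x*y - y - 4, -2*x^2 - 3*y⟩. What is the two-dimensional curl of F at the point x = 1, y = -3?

2

∂F₂/∂x = -4*x
∂F₁/∂y = -5*x - 1
Scalar curl = x + 1
At (1, -3): 2.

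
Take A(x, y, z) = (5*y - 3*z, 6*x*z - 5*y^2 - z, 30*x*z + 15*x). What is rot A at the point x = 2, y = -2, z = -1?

(-11, 12, -11)

(∇×A)₁ = ∂A₃/∂y − ∂A₂/∂z = -6*x + 1
(∇×A)₂ = ∂A₁/∂z − ∂A₃/∂x = -30*z - 18
(∇×A)₃ = ∂A₂/∂x − ∂A₁/∂y = 6*z - 5
∇×A = (-6*x + 1, -30*z - 18, 6*z - 5)
At (2, -2, -1): (-11, 12, -11).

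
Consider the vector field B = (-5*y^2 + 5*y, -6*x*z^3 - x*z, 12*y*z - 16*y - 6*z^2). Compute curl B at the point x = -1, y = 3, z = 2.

(∇×B)₁ = ∂B₃/∂y − ∂B₂/∂z = 18*x*z^2 + x + 12*z - 16
(∇×B)₂ = ∂B₁/∂z − ∂B₃/∂x = 0
(∇×B)₃ = ∂B₂/∂x − ∂B₁/∂y = 10*y - 6*z^3 - z - 5
∇×B = (18*x*z^2 + x + 12*z - 16, 0, 10*y - 6*z^3 - z - 5)
At (-1, 3, 2): (-65, 0, -25).

(-65, 0, -25)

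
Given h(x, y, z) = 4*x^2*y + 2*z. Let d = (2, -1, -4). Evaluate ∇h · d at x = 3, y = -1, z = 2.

-92

∂h/∂x = 8*x*y
∂h/∂y = 4*x^2
∂h/∂z = 2
∇h at (3, -1, 2) = (-24, 36, 2)
∇h · d = (-24)(2) + (36)(-1) + (2)(-4) = -92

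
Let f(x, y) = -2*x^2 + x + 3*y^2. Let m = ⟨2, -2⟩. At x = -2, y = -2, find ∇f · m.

∂f/∂x = -4*x + 1
∂f/∂y = 6*y
∇f at (-2, -2) = (9, -12)
∇f · m = (9)(2) + (-12)(-2) = 42

42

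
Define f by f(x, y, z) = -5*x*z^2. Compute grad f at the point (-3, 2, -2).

(-20, 0, -60)

∂f/∂x = -5*z^2
∂f/∂y = 0
∂f/∂z = -10*x*z
∇f = (-5*z^2, 0, -10*x*z)
At (-3, 2, -2): (-20, 0, -60).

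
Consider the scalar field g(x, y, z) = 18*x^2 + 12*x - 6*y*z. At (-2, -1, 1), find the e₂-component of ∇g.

-6

(∇g)_2 = ∂g/∂y = -6*z
At (-2, -1, 1): -6.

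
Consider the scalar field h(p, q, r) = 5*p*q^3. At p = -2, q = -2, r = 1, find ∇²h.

120

∂²h/∂p² = 0
∂²h/∂q² = 30*p*q
∂²h/∂r² = 0
∇²h = 30*p*q
At (-2, -2, 1): 120.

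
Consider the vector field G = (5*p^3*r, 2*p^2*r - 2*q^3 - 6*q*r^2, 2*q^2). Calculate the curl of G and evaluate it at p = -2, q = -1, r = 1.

(-24, -40, -8)

(∇×G)₁ = ∂G₃/∂q − ∂G₂/∂r = -2*p^2 + 12*q*r + 4*q
(∇×G)₂ = ∂G₁/∂r − ∂G₃/∂p = 5*p^3
(∇×G)₃ = ∂G₂/∂p − ∂G₁/∂q = 4*p*r
∇×G = (-2*p^2 + 12*q*r + 4*q, 5*p^3, 4*p*r)
At (-2, -1, 1): (-24, -40, -8).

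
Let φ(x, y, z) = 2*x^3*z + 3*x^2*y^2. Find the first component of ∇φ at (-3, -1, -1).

(∇φ)_1 = ∂φ/∂x = 6*x^2*z + 6*x*y^2
At (-3, -1, -1): -72.

-72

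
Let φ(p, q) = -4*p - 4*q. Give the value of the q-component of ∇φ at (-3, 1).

-4

(∇φ)_2 = ∂φ/∂q = -4
At (-3, 1): -4.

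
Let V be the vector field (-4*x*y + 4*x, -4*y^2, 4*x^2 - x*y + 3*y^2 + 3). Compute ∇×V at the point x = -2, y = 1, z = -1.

(8, 17, -8)

(∇×V)₁ = ∂V₃/∂y − ∂V₂/∂z = -x + 6*y
(∇×V)₂ = ∂V₁/∂z − ∂V₃/∂x = -8*x + y
(∇×V)₃ = ∂V₂/∂x − ∂V₁/∂y = 4*x
∇×V = (-x + 6*y, -8*x + y, 4*x)
At (-2, 1, -1): (8, 17, -8).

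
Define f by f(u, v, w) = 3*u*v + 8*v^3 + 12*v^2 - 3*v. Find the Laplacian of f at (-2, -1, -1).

-24

∂²f/∂u² = 0
∂²f/∂v² = 24*(2*v + 1)
∂²f/∂w² = 0
∇²f = 48*v + 24
At (-2, -1, -1): -24.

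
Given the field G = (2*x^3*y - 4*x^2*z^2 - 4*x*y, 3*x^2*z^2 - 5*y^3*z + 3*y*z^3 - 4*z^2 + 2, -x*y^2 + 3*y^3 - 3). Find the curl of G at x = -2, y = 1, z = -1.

(25, 33, -4)

(∇×G)₁ = ∂G₃/∂y − ∂G₂/∂z = -6*x^2*z - 2*x*y + 5*y^3 + 9*y^2 - 9*y*z^2 + 8*z
(∇×G)₂ = ∂G₁/∂z − ∂G₃/∂x = -8*x^2*z + y^2
(∇×G)₃ = ∂G₂/∂x − ∂G₁/∂y = -2*x^3 + 6*x*z^2 + 4*x
∇×G = (-6*x^2*z - 2*x*y + 5*y^3 + 9*y^2 - 9*y*z^2 + 8*z, -8*x^2*z + y^2, -2*x^3 + 6*x*z^2 + 4*x)
At (-2, 1, -1): (25, 33, -4).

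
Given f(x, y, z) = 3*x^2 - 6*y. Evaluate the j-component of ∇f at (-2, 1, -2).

-6

(∇f)_2 = ∂f/∂y = -6
At (-2, 1, -2): -6.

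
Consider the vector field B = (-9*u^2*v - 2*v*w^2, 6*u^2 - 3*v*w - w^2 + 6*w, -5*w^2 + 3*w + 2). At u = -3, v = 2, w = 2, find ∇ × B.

(∇×B)₁ = ∂B₃/∂v − ∂B₂/∂w = 3*v + 2*w - 6
(∇×B)₂ = ∂B₁/∂w − ∂B₃/∂u = -4*v*w
(∇×B)₃ = ∂B₂/∂u − ∂B₁/∂v = 9*u^2 + 12*u + 2*w^2
∇×B = (3*v + 2*w - 6, -4*v*w, 9*u^2 + 12*u + 2*w^2)
At (-3, 2, 2): (4, -16, 53).

(4, -16, 53)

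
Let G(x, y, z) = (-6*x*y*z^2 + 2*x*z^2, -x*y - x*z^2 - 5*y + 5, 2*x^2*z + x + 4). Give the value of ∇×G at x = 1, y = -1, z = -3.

(∇×G)₁ = ∂G₃/∂y − ∂G₂/∂z = 2*x*z
(∇×G)₂ = ∂G₁/∂z − ∂G₃/∂x = -12*x*y*z - 1
(∇×G)₃ = ∂G₂/∂x − ∂G₁/∂y = 6*x*z^2 - y - z^2
∇×G = (2*x*z, -12*x*y*z - 1, 6*x*z^2 - y - z^2)
At (1, -1, -3): (-6, -37, 46).

(-6, -37, 46)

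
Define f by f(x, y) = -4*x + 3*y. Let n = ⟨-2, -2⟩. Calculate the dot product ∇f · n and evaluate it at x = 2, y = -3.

∂f/∂x = -4
∂f/∂y = 3
∇f at (2, -3) = (-4, 3)
∇f · n = (-4)(-2) + (3)(-2) = 2

2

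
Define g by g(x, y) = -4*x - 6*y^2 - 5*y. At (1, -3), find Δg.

∂²g/∂x² = 0
∂²g/∂y² = -12
∇²g = -12
At (1, -3): -12.

-12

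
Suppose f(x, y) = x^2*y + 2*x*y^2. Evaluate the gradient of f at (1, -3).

(12, -11)

∂f/∂x = 2*x*y + 2*y^2
∂f/∂y = x^2 + 4*x*y
∇f = (2*x*y + 2*y^2, x^2 + 4*x*y)
At (1, -3): (12, -11).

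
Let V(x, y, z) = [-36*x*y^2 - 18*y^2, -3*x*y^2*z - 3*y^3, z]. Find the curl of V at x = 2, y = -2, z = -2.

(∇×V)₁ = ∂V₃/∂y − ∂V₂/∂z = 3*x*y^2
(∇×V)₂ = ∂V₁/∂z − ∂V₃/∂x = 0
(∇×V)₃ = ∂V₂/∂x − ∂V₁/∂y = 72*x*y - 3*y^2*z + 36*y
∇×V = (3*x*y^2, 0, 72*x*y - 3*y^2*z + 36*y)
At (2, -2, -2): (24, 0, -336).

(24, 0, -336)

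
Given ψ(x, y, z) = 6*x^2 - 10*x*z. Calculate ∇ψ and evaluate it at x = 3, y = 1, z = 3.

∂ψ/∂x = 12*x - 10*z
∂ψ/∂y = 0
∂ψ/∂z = -10*x
∇ψ = (12*x - 10*z, 0, -10*x)
At (3, 1, 3): (6, 0, -30).

(6, 0, -30)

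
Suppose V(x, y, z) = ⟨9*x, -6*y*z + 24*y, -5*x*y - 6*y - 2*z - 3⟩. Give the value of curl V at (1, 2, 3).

(∇×V)₁ = ∂V₃/∂y − ∂V₂/∂z = -5*x + 6*y - 6
(∇×V)₂ = ∂V₁/∂z − ∂V₃/∂x = 5*y
(∇×V)₃ = ∂V₂/∂x − ∂V₁/∂y = 0
∇×V = (-5*x + 6*y - 6, 5*y, 0)
At (1, 2, 3): (1, 10, 0).

(1, 10, 0)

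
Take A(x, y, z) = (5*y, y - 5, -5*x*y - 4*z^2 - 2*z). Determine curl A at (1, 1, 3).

(-5, 5, -5)

(∇×A)₁ = ∂A₃/∂y − ∂A₂/∂z = -5*x
(∇×A)₂ = ∂A₁/∂z − ∂A₃/∂x = 5*y
(∇×A)₃ = ∂A₂/∂x − ∂A₁/∂y = -5
∇×A = (-5*x, 5*y, -5)
At (1, 1, 3): (-5, 5, -5).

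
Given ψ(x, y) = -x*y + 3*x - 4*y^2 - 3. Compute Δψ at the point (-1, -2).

-8

∂²ψ/∂x² = 0
∂²ψ/∂y² = -8
∇²ψ = -8
At (-1, -2): -8.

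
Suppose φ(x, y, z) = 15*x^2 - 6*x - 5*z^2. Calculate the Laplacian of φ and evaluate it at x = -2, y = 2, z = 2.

20

∂²φ/∂x² = 30
∂²φ/∂y² = 0
∂²φ/∂z² = -10
∇²φ = 20
At (-2, 2, 2): 20.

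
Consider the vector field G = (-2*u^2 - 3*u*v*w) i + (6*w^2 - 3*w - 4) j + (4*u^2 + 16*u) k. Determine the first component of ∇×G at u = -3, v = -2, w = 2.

-21

(∇×G)_1 = ∂G₃/∂v − ∂G₂/∂w
= 0 − (12*w - 3)
= -12*w + 3
At (-3, -2, 2): -21.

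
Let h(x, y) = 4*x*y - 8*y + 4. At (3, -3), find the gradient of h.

(-12, 4)

∂h/∂x = 4*y
∂h/∂y = 4*x - 8
∇h = (4*y, 4*x - 8)
At (3, -3): (-12, 4).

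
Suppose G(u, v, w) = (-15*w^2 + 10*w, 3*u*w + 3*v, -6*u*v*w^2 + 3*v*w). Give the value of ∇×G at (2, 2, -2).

(-60, 118, -6)

(∇×G)₁ = ∂G₃/∂v − ∂G₂/∂w = -6*u*w^2 - 3*u + 3*w
(∇×G)₂ = ∂G₁/∂w − ∂G₃/∂u = 6*v*w^2 - 30*w + 10
(∇×G)₃ = ∂G₂/∂u − ∂G₁/∂v = 3*w
∇×G = (-6*u*w^2 - 3*u + 3*w, 6*v*w^2 - 30*w + 10, 3*w)
At (2, 2, -2): (-60, 118, -6).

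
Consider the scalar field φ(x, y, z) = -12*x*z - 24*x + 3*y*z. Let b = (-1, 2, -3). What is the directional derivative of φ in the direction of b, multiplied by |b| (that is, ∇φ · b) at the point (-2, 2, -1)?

-84

∂φ/∂x = -12*z - 24
∂φ/∂y = 3*z
∂φ/∂z = -12*x + 3*y
∇φ at (-2, 2, -1) = (-12, -3, 30)
∇φ · b = (-12)(-1) + (-3)(2) + (30)(-3) = -84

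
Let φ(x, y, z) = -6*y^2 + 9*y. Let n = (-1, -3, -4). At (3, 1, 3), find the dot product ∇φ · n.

∂φ/∂x = 0
∂φ/∂y = -12*y + 9
∂φ/∂z = 0
∇φ at (3, 1, 3) = (0, -3, 0)
∇φ · n = (0)(-1) + (-3)(-3) + (0)(-4) = 9

9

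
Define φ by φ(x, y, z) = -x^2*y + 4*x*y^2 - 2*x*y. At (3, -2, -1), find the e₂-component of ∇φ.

-63

(∇φ)_2 = ∂φ/∂y = -x^2 + 8*x*y - 2*x
At (3, -2, -1): -63.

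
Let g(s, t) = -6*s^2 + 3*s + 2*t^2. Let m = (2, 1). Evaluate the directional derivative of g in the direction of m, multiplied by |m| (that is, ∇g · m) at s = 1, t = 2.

∂g/∂s = -12*s + 3
∂g/∂t = 4*t
∇g at (1, 2) = (-9, 8)
∇g · m = (-9)(2) + (8)(1) = -10

-10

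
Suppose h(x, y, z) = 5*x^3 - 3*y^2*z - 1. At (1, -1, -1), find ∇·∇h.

36

∂²h/∂x² = 30*x
∂²h/∂y² = -6*z
∂²h/∂z² = 0
∇²h = 30*x - 6*z
At (1, -1, -1): 36.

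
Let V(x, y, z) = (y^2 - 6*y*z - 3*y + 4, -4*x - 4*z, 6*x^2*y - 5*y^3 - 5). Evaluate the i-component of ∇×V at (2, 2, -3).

(∇×V)_1 = ∂V₃/∂y − ∂V₂/∂z
= 6*x^2 - 15*y^2 − (-4)
= 6*x^2 - 15*y^2 + 4
At (2, 2, -3): -32.

-32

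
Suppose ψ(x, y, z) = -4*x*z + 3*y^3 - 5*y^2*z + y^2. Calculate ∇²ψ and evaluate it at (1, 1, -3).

∂²ψ/∂x² = 0
∂²ψ/∂y² = 2*(9*y - 5*z + 1)
∂²ψ/∂z² = 0
∇²ψ = 18*y - 10*z + 2
At (1, 1, -3): 50.

50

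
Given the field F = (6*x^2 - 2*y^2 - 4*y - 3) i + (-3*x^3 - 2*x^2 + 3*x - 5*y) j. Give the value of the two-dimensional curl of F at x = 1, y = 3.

∂F₂/∂x = -9*x^2 - 4*x + 3
∂F₁/∂y = -4*y - 4
Scalar curl = -9*x^2 - 4*x + 4*y + 7
At (1, 3): 6.

6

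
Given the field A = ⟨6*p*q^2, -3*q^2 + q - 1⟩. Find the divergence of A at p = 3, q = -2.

37

∂A₁/∂p = 6*q^2
∂A₂/∂q = -6*q + 1
∇·A = 6*q^2 - 6*q + 1
At (3, -2): 37.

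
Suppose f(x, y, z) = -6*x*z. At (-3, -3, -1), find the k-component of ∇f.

(∇f)_3 = ∂f/∂z = -6*x
At (-3, -3, -1): 18.

18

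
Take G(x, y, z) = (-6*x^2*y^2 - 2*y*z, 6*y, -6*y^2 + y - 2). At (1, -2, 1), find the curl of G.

(∇×G)₁ = ∂G₃/∂y − ∂G₂/∂z = -12*y + 1
(∇×G)₂ = ∂G₁/∂z − ∂G₃/∂x = -2*y
(∇×G)₃ = ∂G₂/∂x − ∂G₁/∂y = 12*x^2*y + 2*z
∇×G = (-12*y + 1, -2*y, 12*x^2*y + 2*z)
At (1, -2, 1): (25, 4, -22).

(25, 4, -22)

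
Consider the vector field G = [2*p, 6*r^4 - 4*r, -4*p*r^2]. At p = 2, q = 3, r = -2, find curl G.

(∇×G)₁ = ∂G₃/∂q − ∂G₂/∂r = -24*r^3 + 4
(∇×G)₂ = ∂G₁/∂r − ∂G₃/∂p = 4*r^2
(∇×G)₃ = ∂G₂/∂p − ∂G₁/∂q = 0
∇×G = (-24*r^3 + 4, 4*r^2, 0)
At (2, 3, -2): (196, 16, 0).

(196, 16, 0)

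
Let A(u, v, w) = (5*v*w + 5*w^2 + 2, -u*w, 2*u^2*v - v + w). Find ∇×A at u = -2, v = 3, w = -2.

(5, 19, 12)

(∇×A)₁ = ∂A₃/∂v − ∂A₂/∂w = 2*u^2 + u - 1
(∇×A)₂ = ∂A₁/∂w − ∂A₃/∂u = -4*u*v + 5*v + 10*w
(∇×A)₃ = ∂A₂/∂u − ∂A₁/∂v = -6*w
∇×A = (2*u^2 + u - 1, -4*u*v + 5*v + 10*w, -6*w)
At (-2, 3, -2): (5, 19, 12).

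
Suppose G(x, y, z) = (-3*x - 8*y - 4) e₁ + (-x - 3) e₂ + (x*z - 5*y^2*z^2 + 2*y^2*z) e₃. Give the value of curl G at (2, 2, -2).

(-96, 2, 7)

(∇×G)₁ = ∂G₃/∂y − ∂G₂/∂z = -10*y*z^2 + 4*y*z
(∇×G)₂ = ∂G₁/∂z − ∂G₃/∂x = -z
(∇×G)₃ = ∂G₂/∂x − ∂G₁/∂y = 7
∇×G = (-10*y*z^2 + 4*y*z, -z, 7)
At (2, 2, -2): (-96, 2, 7).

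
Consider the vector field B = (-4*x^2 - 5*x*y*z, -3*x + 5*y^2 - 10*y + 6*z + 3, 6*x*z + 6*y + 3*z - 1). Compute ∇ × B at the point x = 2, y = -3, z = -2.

(∇×B)₁ = ∂B₃/∂y − ∂B₂/∂z = 0
(∇×B)₂ = ∂B₁/∂z − ∂B₃/∂x = -5*x*y - 6*z
(∇×B)₃ = ∂B₂/∂x − ∂B₁/∂y = 5*x*z - 3
∇×B = (0, -5*x*y - 6*z, 5*x*z - 3)
At (2, -3, -2): (0, 42, -23).

(0, 42, -23)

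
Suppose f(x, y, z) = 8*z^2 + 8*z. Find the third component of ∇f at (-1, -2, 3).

(∇f)_3 = ∂f/∂z = 16*z + 8
At (-1, -2, 3): 56.

56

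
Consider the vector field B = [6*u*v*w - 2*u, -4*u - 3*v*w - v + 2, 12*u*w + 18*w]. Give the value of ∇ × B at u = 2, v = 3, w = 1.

(∇×B)₁ = ∂B₃/∂v − ∂B₂/∂w = 3*v
(∇×B)₂ = ∂B₁/∂w − ∂B₃/∂u = 6*u*v - 12*w
(∇×B)₃ = ∂B₂/∂u − ∂B₁/∂v = -6*u*w - 4
∇×B = (3*v, 6*u*v - 12*w, -6*u*w - 4)
At (2, 3, 1): (9, 24, -16).

(9, 24, -16)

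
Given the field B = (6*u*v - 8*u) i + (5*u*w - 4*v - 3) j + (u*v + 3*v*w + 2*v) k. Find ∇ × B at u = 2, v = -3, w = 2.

(0, 3, -2)

(∇×B)₁ = ∂B₃/∂v − ∂B₂/∂w = -4*u + 3*w + 2
(∇×B)₂ = ∂B₁/∂w − ∂B₃/∂u = -v
(∇×B)₃ = ∂B₂/∂u − ∂B₁/∂v = -6*u + 5*w
∇×B = (-4*u + 3*w + 2, -v, -6*u + 5*w)
At (2, -3, 2): (0, 3, -2).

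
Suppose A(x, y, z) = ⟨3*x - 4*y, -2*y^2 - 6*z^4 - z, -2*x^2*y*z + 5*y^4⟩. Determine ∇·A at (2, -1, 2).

∂A₁/∂x = 3
∂A₂/∂y = -4*y
∂A₃/∂z = -2*x^2*y
∇·A = -2*x^2*y - 4*y + 3
At (2, -1, 2): 15.

15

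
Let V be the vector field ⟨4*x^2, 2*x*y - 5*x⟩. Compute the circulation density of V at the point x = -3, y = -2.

-9

∂V₂/∂x = 2*y - 5
∂V₁/∂y = 0
Scalar curl = 2*y - 5
At (-3, -2): -9.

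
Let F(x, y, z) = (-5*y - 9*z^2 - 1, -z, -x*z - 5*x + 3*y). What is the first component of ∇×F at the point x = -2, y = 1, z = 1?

4

(∇×F)_1 = ∂F₃/∂y − ∂F₂/∂z
= 3 − (-1)
= 4
At (-2, 1, 1): 4.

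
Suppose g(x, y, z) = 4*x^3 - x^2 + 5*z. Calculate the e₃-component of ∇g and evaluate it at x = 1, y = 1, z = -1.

5

(∇g)_3 = ∂g/∂z = 5
At (1, 1, -1): 5.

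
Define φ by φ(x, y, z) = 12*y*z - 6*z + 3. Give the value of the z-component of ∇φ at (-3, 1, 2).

6

(∇φ)_3 = ∂φ/∂z = 12*y - 6
At (-3, 1, 2): 6.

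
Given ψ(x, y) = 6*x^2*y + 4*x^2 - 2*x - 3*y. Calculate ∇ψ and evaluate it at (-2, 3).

∂ψ/∂x = 12*x*y + 8*x - 2
∂ψ/∂y = 6*x^2 - 3
∇ψ = (12*x*y + 8*x - 2, 6*x^2 - 3)
At (-2, 3): (-90, 21).

(-90, 21)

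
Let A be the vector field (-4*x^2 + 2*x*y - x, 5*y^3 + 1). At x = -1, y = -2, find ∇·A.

∂A₁/∂x = -8*x + 2*y - 1
∂A₂/∂y = 15*y^2
∇·A = -8*x + 15*y^2 + 2*y - 1
At (-1, -2): 63.

63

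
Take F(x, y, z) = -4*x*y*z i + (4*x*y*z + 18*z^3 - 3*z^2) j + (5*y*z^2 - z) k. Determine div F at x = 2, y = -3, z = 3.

∂F₁/∂x = -4*y*z
∂F₂/∂y = 4*x*z
∂F₃/∂z = 10*y*z - 1
∇·F = 4*x*z + 6*y*z - 1
At (2, -3, 3): -31.

-31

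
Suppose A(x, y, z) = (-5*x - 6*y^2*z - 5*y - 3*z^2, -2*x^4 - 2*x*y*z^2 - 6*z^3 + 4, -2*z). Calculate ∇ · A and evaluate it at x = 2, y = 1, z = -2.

-23

∂A₁/∂x = -5
∂A₂/∂y = -2*x*z^2
∂A₃/∂z = -2
∇·A = -2*x*z^2 - 7
At (2, 1, -2): -23.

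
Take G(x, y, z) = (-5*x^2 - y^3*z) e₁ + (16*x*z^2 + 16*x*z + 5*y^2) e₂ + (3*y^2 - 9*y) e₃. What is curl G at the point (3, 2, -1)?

(51, -8, -12)

(∇×G)₁ = ∂G₃/∂y − ∂G₂/∂z = -32*x*z - 16*x + 6*y - 9
(∇×G)₂ = ∂G₁/∂z − ∂G₃/∂x = -y^3
(∇×G)₃ = ∂G₂/∂x − ∂G₁/∂y = 3*y^2*z + 16*z^2 + 16*z
∇×G = (-32*x*z - 16*x + 6*y - 9, -y^3, 3*y^2*z + 16*z^2 + 16*z)
At (3, 2, -1): (51, -8, -12).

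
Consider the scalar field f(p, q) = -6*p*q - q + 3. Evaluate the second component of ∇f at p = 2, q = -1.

-13

(∇f)_2 = ∂f/∂q = -6*p - 1
At (2, -1): -13.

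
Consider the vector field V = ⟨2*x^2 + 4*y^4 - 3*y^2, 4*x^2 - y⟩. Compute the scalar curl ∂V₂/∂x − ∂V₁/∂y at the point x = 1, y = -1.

∂V₂/∂x = 8*x
∂V₁/∂y = 16*y^3 - 6*y
Scalar curl = 8*x - 16*y^3 + 6*y
At (1, -1): 18.

18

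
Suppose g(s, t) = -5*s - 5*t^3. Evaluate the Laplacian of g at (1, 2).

∂²g/∂s² = 0
∂²g/∂t² = -30*t
∇²g = -30*t
At (1, 2): -60.

-60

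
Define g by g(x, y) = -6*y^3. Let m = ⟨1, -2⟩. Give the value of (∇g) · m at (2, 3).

∂g/∂x = 0
∂g/∂y = -18*y^2
∇g at (2, 3) = (0, -162)
∇g · m = (0)(1) + (-162)(-2) = 324

324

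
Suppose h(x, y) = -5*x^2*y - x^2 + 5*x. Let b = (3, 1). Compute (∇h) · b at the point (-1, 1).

46

∂h/∂x = -10*x*y - 2*x + 5
∂h/∂y = -5*x^2
∇h at (-1, 1) = (17, -5)
∇h · b = (17)(3) + (-5)(1) = 46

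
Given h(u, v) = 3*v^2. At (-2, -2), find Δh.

6

∂²h/∂u² = 0
∂²h/∂v² = 6
∇²h = 6
At (-2, -2): 6.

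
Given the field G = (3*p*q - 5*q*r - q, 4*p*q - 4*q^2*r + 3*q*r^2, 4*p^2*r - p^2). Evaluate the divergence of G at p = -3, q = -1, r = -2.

∂G₁/∂p = 3*q
∂G₂/∂q = 4*p - 8*q*r + 3*r^2
∂G₃/∂r = 4*p^2
∇·G = 4*p^2 + 4*p - 8*q*r + 3*q + 3*r^2
At (-3, -1, -2): 17.

17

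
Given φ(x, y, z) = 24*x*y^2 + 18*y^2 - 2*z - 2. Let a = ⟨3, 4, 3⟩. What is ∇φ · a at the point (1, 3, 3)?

∂φ/∂x = 24*y^2
∂φ/∂y = 48*x*y + 36*y
∂φ/∂z = -2
∇φ at (1, 3, 3) = (216, 252, -2)
∇φ · a = (216)(3) + (252)(4) + (-2)(3) = 1650

1650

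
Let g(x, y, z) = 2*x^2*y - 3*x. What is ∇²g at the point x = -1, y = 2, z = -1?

8

∂²g/∂x² = 4*y
∂²g/∂y² = 0
∂²g/∂z² = 0
∇²g = 4*y
At (-1, 2, -1): 8.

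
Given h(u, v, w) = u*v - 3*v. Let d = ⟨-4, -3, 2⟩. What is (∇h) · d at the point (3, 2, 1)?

-8

∂h/∂u = v
∂h/∂v = u - 3
∂h/∂w = 0
∇h at (3, 2, 1) = (2, 0, 0)
∇h · d = (2)(-4) + (0)(-3) + (0)(2) = -8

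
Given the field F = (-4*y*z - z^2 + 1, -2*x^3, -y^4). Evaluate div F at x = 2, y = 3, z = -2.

0

∂F₁/∂x = 0
∂F₂/∂y = 0
∂F₃/∂z = 0
∇·F = 0
At (2, 3, -2): 0.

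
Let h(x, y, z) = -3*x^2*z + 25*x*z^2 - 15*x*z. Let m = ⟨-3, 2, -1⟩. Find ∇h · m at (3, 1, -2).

-126

∂h/∂x = -6*x*z + 25*z^2 - 15*z
∂h/∂y = 0
∂h/∂z = -3*x^2 + 50*x*z - 15*x
∇h at (3, 1, -2) = (166, 0, -372)
∇h · m = (166)(-3) + (0)(2) + (-372)(-1) = -126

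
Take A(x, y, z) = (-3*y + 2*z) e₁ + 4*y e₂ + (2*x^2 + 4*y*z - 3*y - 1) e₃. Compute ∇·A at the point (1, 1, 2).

∂A₁/∂x = 0
∂A₂/∂y = 4
∂A₃/∂z = 4*y
∇·A = 4*y + 4
At (1, 1, 2): 8.

8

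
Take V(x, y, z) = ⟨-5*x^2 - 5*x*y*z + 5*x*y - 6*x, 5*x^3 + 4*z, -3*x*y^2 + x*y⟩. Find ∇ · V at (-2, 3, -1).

∂V₁/∂x = -10*x - 5*y*z + 5*y - 6
∂V₂/∂y = 0
∂V₃/∂z = 0
∇·V = -10*x - 5*y*z + 5*y - 6
At (-2, 3, -1): 44.

44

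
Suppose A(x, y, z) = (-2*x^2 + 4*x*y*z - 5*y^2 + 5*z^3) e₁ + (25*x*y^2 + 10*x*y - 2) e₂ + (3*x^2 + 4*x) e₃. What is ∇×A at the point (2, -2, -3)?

(∇×A)₁ = ∂A₃/∂y − ∂A₂/∂z = 0
(∇×A)₂ = ∂A₁/∂z − ∂A₃/∂x = 4*x*y - 6*x + 15*z^2 - 4
(∇×A)₃ = ∂A₂/∂x − ∂A₁/∂y = -4*x*z + 25*y^2 + 20*y
∇×A = (0, 4*x*y - 6*x + 15*z^2 - 4, -4*x*z + 25*y^2 + 20*y)
At (2, -2, -3): (0, 103, 84).

(0, 103, 84)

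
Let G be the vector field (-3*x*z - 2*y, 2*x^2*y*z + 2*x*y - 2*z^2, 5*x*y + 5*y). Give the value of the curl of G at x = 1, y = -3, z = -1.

(∇×G)₁ = ∂G₃/∂y − ∂G₂/∂z = -2*x^2*y + 5*x + 4*z + 5
(∇×G)₂ = ∂G₁/∂z − ∂G₃/∂x = -3*x - 5*y
(∇×G)₃ = ∂G₂/∂x − ∂G₁/∂y = 4*x*y*z + 2*y + 2
∇×G = (-2*x^2*y + 5*x + 4*z + 5, -3*x - 5*y, 4*x*y*z + 2*y + 2)
At (1, -3, -1): (12, 12, 8).

(12, 12, 8)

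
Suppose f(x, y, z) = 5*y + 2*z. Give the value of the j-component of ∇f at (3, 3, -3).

(∇f)_2 = ∂f/∂y = 5
At (3, 3, -3): 5.

5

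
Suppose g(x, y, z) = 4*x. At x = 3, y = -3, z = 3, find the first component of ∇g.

4

(∇g)_1 = ∂g/∂x = 4
At (3, -3, 3): 4.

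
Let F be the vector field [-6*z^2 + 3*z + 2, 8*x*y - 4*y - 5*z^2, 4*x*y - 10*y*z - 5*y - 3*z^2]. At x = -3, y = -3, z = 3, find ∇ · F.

∂F₁/∂x = 0
∂F₂/∂y = 8*x - 4
∂F₃/∂z = -10*y - 6*z
∇·F = 8*x - 10*y - 6*z - 4
At (-3, -3, 3): -16.

-16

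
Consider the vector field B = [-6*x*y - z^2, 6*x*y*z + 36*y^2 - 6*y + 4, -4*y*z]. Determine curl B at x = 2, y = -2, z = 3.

(12, -6, -24)

(∇×B)₁ = ∂B₃/∂y − ∂B₂/∂z = -6*x*y - 4*z
(∇×B)₂ = ∂B₁/∂z − ∂B₃/∂x = -2*z
(∇×B)₃ = ∂B₂/∂x − ∂B₁/∂y = 6*x + 6*y*z
∇×B = (-6*x*y - 4*z, -2*z, 6*x + 6*y*z)
At (2, -2, 3): (12, -6, -24).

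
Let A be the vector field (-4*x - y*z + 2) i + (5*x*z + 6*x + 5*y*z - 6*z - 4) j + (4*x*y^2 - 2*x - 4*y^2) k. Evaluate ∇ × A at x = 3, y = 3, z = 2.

(24, -37, 18)

(∇×A)₁ = ∂A₃/∂y − ∂A₂/∂z = 8*x*y - 5*x - 13*y + 6
(∇×A)₂ = ∂A₁/∂z − ∂A₃/∂x = -4*y^2 - y + 2
(∇×A)₃ = ∂A₂/∂x − ∂A₁/∂y = 6*z + 6
∇×A = (8*x*y - 5*x - 13*y + 6, -4*y^2 - y + 2, 6*z + 6)
At (3, 3, 2): (24, -37, 18).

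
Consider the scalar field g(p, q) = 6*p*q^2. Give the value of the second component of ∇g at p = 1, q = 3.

36

(∇g)_2 = ∂g/∂q = 12*p*q
At (1, 3): 36.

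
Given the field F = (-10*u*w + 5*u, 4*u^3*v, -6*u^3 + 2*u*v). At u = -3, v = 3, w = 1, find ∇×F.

(-6, 186, 324)

(∇×F)₁ = ∂F₃/∂v − ∂F₂/∂w = 2*u
(∇×F)₂ = ∂F₁/∂w − ∂F₃/∂u = 18*u^2 - 10*u - 2*v
(∇×F)₃ = ∂F₂/∂u − ∂F₁/∂v = 12*u^2*v
∇×F = (2*u, 18*u^2 - 10*u - 2*v, 12*u^2*v)
At (-3, 3, 1): (-6, 186, 324).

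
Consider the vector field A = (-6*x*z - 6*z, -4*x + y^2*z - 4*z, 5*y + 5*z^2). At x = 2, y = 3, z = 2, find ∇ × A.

(0, -18, -4)

(∇×A)₁ = ∂A₃/∂y − ∂A₂/∂z = -y^2 + 9
(∇×A)₂ = ∂A₁/∂z − ∂A₃/∂x = -6*x - 6
(∇×A)₃ = ∂A₂/∂x − ∂A₁/∂y = -4
∇×A = (-y^2 + 9, -6*x - 6, -4)
At (2, 3, 2): (0, -18, -4).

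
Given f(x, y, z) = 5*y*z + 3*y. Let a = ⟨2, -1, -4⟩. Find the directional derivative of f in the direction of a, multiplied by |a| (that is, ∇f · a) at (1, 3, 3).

∂f/∂x = 0
∂f/∂y = 5*z + 3
∂f/∂z = 5*y
∇f at (1, 3, 3) = (0, 18, 15)
∇f · a = (0)(2) + (18)(-1) + (15)(-4) = -78

-78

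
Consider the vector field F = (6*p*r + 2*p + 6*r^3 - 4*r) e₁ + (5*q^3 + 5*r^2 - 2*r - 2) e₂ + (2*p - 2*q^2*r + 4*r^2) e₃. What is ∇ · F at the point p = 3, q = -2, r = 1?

∂F₁/∂p = 6*r + 2
∂F₂/∂q = 15*q^2
∂F₃/∂r = -2*q^2 + 8*r
∇·F = 13*q^2 + 14*r + 2
At (3, -2, 1): 68.

68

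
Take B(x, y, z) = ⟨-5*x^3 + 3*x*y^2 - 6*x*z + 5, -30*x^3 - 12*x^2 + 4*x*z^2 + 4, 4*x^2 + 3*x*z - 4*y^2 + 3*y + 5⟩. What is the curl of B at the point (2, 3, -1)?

(-5, -25, -440)

(∇×B)₁ = ∂B₃/∂y − ∂B₂/∂z = -8*x*z - 8*y + 3
(∇×B)₂ = ∂B₁/∂z − ∂B₃/∂x = -14*x - 3*z
(∇×B)₃ = ∂B₂/∂x − ∂B₁/∂y = -90*x^2 - 6*x*y - 24*x + 4*z^2
∇×B = (-8*x*z - 8*y + 3, -14*x - 3*z, -90*x^2 - 6*x*y - 24*x + 4*z^2)
At (2, 3, -1): (-5, -25, -440).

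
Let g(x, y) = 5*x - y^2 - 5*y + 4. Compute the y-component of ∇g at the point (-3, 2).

(∇g)_2 = ∂g/∂y = -2*y - 5
At (-3, 2): -9.

-9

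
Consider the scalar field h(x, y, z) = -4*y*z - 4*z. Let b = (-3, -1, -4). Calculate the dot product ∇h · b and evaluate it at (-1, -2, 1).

∂h/∂x = 0
∂h/∂y = -4*z
∂h/∂z = -4*y - 4
∇h at (-1, -2, 1) = (0, -4, 4)
∇h · b = (0)(-3) + (-4)(-1) + (4)(-4) = -12

-12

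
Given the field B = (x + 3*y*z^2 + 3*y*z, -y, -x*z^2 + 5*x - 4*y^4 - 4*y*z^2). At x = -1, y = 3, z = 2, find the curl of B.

(∇×B)₁ = ∂B₃/∂y − ∂B₂/∂z = -16*y^3 - 4*z^2
(∇×B)₂ = ∂B₁/∂z − ∂B₃/∂x = 6*y*z + 3*y + z^2 - 5
(∇×B)₃ = ∂B₂/∂x − ∂B₁/∂y = -3*z^2 - 3*z
∇×B = (-16*y^3 - 4*z^2, 6*y*z + 3*y + z^2 - 5, -3*z^2 - 3*z)
At (-1, 3, 2): (-448, 44, -18).

(-448, 44, -18)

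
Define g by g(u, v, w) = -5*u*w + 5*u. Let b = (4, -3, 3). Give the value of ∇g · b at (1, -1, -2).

45

∂g/∂u = -5*w + 5
∂g/∂v = 0
∂g/∂w = -5*u
∇g at (1, -1, -2) = (15, 0, -5)
∇g · b = (15)(4) + (0)(-3) + (-5)(3) = 45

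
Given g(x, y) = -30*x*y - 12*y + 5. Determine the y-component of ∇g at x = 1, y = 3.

(∇g)_2 = ∂g/∂y = -30*x - 12
At (1, 3): -42.

-42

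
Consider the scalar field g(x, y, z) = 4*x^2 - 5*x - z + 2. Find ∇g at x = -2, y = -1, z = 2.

∂g/∂x = 8*x - 5
∂g/∂y = 0
∂g/∂z = -1
∇g = (8*x - 5, 0, -1)
At (-2, -1, 2): (-21, 0, -1).

(-21, 0, -1)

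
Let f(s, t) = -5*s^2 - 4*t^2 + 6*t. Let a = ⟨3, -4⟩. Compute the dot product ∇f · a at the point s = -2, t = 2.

100

∂f/∂s = -10*s
∂f/∂t = -8*t + 6
∇f at (-2, 2) = (20, -10)
∇f · a = (20)(3) + (-10)(-4) = 100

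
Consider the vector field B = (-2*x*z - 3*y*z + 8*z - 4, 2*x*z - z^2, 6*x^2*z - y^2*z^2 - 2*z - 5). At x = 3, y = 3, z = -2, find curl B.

(-34, 65, -10)

(∇×B)₁ = ∂B₃/∂y − ∂B₂/∂z = -2*x - 2*y*z^2 + 2*z
(∇×B)₂ = ∂B₁/∂z − ∂B₃/∂x = -12*x*z - 2*x - 3*y + 8
(∇×B)₃ = ∂B₂/∂x − ∂B₁/∂y = 5*z
∇×B = (-2*x - 2*y*z^2 + 2*z, -12*x*z - 2*x - 3*y + 8, 5*z)
At (3, 3, -2): (-34, 65, -10).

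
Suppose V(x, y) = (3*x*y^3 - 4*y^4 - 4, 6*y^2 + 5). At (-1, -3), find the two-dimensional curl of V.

-351

∂V₂/∂x = 0
∂V₁/∂y = 9*x*y^2 - 16*y^3
Scalar curl = -9*x*y^2 + 16*y^3
At (-1, -3): -351.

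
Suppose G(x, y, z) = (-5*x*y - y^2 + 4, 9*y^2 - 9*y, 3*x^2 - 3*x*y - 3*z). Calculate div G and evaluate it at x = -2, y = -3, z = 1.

∂G₁/∂x = -5*y
∂G₂/∂y = 18*y - 9
∂G₃/∂z = -3
∇·G = 13*y - 12
At (-2, -3, 1): -51.

-51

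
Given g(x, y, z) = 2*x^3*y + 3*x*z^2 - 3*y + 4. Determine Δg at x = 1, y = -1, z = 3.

∂²g/∂x² = 12*x*y
∂²g/∂y² = 0
∂²g/∂z² = 6*x
∇²g = 12*x*y + 6*x
At (1, -1, 3): -6.

-6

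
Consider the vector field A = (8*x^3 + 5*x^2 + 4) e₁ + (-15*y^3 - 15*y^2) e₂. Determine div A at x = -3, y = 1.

111

∂A₁/∂x = 24*x^2 + 10*x
∂A₂/∂y = -45*y^2 - 30*y
∇·A = 24*x^2 + 10*x - 45*y^2 - 30*y
At (-3, 1): 111.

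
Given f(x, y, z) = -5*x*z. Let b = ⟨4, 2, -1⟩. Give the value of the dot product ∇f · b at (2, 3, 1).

-10

∂f/∂x = -5*z
∂f/∂y = 0
∂f/∂z = -5*x
∇f at (2, 3, 1) = (-5, 0, -10)
∇f · b = (-5)(4) + (0)(2) + (-10)(-1) = -10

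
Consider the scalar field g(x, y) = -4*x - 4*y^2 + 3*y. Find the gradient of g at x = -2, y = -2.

(-4, 19)

∂g/∂x = -4
∂g/∂y = -8*y + 3
∇g = (-4, -8*y + 3)
At (-2, -2): (-4, 19).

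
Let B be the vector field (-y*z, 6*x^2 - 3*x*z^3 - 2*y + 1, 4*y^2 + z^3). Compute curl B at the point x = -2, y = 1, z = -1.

(-10, -1, -22)

(∇×B)₁ = ∂B₃/∂y − ∂B₂/∂z = 9*x*z^2 + 8*y
(∇×B)₂ = ∂B₁/∂z − ∂B₃/∂x = -y
(∇×B)₃ = ∂B₂/∂x − ∂B₁/∂y = 12*x - 3*z^3 + z
∇×B = (9*x*z^2 + 8*y, -y, 12*x - 3*z^3 + z)
At (-2, 1, -1): (-10, -1, -22).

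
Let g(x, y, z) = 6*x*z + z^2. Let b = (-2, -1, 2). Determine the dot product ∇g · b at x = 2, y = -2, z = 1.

16

∂g/∂x = 6*z
∂g/∂y = 0
∂g/∂z = 6*x + 2*z
∇g at (2, -2, 1) = (6, 0, 14)
∇g · b = (6)(-2) + (0)(-1) + (14)(2) = 16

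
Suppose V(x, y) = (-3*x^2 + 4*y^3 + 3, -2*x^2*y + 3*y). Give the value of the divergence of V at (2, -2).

-17

∂V₁/∂x = -6*x
∂V₂/∂y = -2*x^2 + 3
∇·V = -2*x^2 - 6*x + 3
At (2, -2): -17.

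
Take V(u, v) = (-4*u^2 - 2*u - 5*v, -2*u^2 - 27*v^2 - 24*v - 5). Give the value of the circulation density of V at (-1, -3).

∂V₂/∂u = -4*u
∂V₁/∂v = -5
Scalar curl = -4*u + 5
At (-1, -3): 9.

9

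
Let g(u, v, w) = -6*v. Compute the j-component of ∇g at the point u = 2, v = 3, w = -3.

-6

(∇g)_2 = ∂g/∂v = -6
At (2, 3, -3): -6.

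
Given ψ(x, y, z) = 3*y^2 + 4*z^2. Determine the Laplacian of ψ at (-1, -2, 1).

14

∂²ψ/∂x² = 0
∂²ψ/∂y² = 6
∂²ψ/∂z² = 8
∇²ψ = 14
At (-1, -2, 1): 14.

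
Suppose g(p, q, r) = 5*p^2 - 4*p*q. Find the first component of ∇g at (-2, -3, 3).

-8

(∇g)_1 = ∂g/∂p = 10*p - 4*q
At (-2, -3, 3): -8.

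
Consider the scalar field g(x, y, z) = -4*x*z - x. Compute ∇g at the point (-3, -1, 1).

(-5, 0, 12)

∂g/∂x = -4*z - 1
∂g/∂y = 0
∂g/∂z = -4*x
∇g = (-4*z - 1, 0, -4*x)
At (-3, -1, 1): (-5, 0, 12).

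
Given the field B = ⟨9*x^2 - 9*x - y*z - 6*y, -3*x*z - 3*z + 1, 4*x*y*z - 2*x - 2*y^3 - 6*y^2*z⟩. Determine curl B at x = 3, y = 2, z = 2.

(-36, -16, 2)

(∇×B)₁ = ∂B₃/∂y − ∂B₂/∂z = 4*x*z + 3*x - 6*y^2 - 12*y*z + 3
(∇×B)₂ = ∂B₁/∂z − ∂B₃/∂x = -4*y*z - y + 2
(∇×B)₃ = ∂B₂/∂x − ∂B₁/∂y = -2*z + 6
∇×B = (4*x*z + 3*x - 6*y^2 - 12*y*z + 3, -4*y*z - y + 2, -2*z + 6)
At (3, 2, 2): (-36, -16, 2).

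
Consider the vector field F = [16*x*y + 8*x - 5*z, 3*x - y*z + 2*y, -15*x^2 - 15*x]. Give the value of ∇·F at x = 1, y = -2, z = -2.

-20

∂F₁/∂x = 16*y + 8
∂F₂/∂y = -z + 2
∂F₃/∂z = 0
∇·F = 16*y - z + 10
At (1, -2, -2): -20.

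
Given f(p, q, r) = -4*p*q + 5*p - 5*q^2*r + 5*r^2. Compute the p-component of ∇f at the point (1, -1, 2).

9

(∇f)_1 = ∂f/∂p = -4*q + 5
At (1, -1, 2): 9.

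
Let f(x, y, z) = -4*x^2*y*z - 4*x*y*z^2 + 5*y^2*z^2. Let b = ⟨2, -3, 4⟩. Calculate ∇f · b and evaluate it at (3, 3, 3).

-1026

∂f/∂x = -8*x*y*z - 4*y*z^2
∂f/∂y = -4*x^2*z - 4*x*z^2 + 10*y*z^2
∂f/∂z = -4*x^2*y - 8*x*y*z + 10*y^2*z
∇f at (3, 3, 3) = (-324, 54, -54)
∇f · b = (-324)(2) + (54)(-3) + (-54)(4) = -1026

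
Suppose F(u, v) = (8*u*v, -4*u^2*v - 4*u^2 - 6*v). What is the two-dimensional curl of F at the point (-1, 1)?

∂F₂/∂u = -8*u*v - 8*u
∂F₁/∂v = 8*u
Scalar curl = -8*u*v - 16*u
At (-1, 1): 24.

24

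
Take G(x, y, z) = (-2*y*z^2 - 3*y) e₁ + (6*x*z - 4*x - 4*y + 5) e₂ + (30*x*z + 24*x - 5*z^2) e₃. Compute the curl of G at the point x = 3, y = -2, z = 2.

(-18, -68, 19)

(∇×G)₁ = ∂G₃/∂y − ∂G₂/∂z = -6*x
(∇×G)₂ = ∂G₁/∂z − ∂G₃/∂x = -4*y*z - 30*z - 24
(∇×G)₃ = ∂G₂/∂x − ∂G₁/∂y = 2*z^2 + 6*z - 1
∇×G = (-6*x, -4*y*z - 30*z - 24, 2*z^2 + 6*z - 1)
At (3, -2, 2): (-18, -68, 19).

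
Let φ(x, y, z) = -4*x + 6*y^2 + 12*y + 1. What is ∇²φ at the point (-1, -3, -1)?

12

∂²φ/∂x² = 0
∂²φ/∂y² = 12
∂²φ/∂z² = 0
∇²φ = 12
At (-1, -3, -1): 12.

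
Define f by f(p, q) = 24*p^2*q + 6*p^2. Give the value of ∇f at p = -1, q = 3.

(-156, 24)

∂f/∂p = 48*p*q + 12*p
∂f/∂q = 24*p^2
∇f = (48*p*q + 12*p, 24*p^2)
At (-1, 3): (-156, 24).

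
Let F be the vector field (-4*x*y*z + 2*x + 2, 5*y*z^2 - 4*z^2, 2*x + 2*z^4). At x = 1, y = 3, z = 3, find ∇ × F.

(∇×F)₁ = ∂F₃/∂y − ∂F₂/∂z = -10*y*z + 8*z
(∇×F)₂ = ∂F₁/∂z − ∂F₃/∂x = -4*x*y - 2
(∇×F)₃ = ∂F₂/∂x − ∂F₁/∂y = 4*x*z
∇×F = (-10*y*z + 8*z, -4*x*y - 2, 4*x*z)
At (1, 3, 3): (-66, -14, 12).

(-66, -14, 12)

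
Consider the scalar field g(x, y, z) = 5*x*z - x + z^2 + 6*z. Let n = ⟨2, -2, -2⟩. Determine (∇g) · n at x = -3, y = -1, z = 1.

22

∂g/∂x = 5*z - 1
∂g/∂y = 0
∂g/∂z = 5*x + 2*z + 6
∇g at (-3, -1, 1) = (4, 0, -7)
∇g · n = (4)(2) + (0)(-2) + (-7)(-2) = 22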